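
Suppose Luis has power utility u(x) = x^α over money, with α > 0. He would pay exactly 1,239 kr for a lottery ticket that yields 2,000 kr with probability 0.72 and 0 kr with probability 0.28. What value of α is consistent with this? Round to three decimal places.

α ≈ 0.686

EU(lottery) = 0.72·2000^α + 0.28·0 = 0.72·2000^α.
Equating: 1239^α = 0.72·2000^α, i.e. 0.6195^α = 0.72.
α = ln(0.72) / ln(1239/2000) = -0.328504/-0.478843 ≈ 0.686.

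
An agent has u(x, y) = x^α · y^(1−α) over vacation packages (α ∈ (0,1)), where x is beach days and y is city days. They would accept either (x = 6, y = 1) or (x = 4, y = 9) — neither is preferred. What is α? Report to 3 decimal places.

α ≈ 0.844

Indifference: 6^α · 1^(1−α) = 4^α · 9^(1−α).
(6/4)^α = (9/1)^(1−α); take logs: α·ln(6/4) = (1−α)·ln(9/1), i.e. α·0.405465 = (1−α)·2.197225.
Thus α·(2.602690) = 2.197225, so α = 2.197225/2.602690 ≈ 0.844.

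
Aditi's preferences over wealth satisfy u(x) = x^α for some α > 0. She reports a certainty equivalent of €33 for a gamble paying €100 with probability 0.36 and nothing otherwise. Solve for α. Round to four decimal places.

α ≈ 0.9215

EU(lottery) = 0.36·100^α + 0.64·0 = 0.36·100^α.
Indifference: 33^α = 0.36·100^α, so (33/100)^α = 0.36.
Take logs: α = ln 0.36 / ln(33/100) ≈ 0.921517.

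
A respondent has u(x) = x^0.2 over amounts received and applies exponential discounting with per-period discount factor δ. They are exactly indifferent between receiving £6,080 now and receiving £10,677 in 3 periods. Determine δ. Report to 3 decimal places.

Equating discounted utilities: u(6080) = δ^3·u(10677) ⇒ δ^3 = u(6080)/u(10677).
With u(x) = x^0.2: δ^3 = 6080^0.2/10677^0.2 = (6080/10677)^0.2 = 0.89349.
So δ = 0.89349^(1/3) ≈ 0.963.

δ ≈ 0.963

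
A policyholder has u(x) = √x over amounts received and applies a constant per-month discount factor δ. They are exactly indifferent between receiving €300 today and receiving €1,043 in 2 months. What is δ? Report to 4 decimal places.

Equating discounted utilities: u(300) = δ^2·u(1043) ⇒ δ^2 = u(300)/u(1043).
With u(x) = √x: δ^2 = √300/√1043 = √(300/1043) = 0.53631.
So δ = 0.53631^(1/2) ≈ 0.7323.

δ ≈ 0.7323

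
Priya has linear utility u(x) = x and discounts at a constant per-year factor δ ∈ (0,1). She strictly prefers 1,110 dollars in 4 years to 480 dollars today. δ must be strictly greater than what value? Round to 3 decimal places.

δ > 0.811

Under u(x) = x this choice says 480 < δ^4·1110.
Hence δ^4 > 480/1110 = 0.43243, and x ↦ x^(1/4) is increasing on (0,∞).
δ > (480/1110)^(1/4) ≈ 0.811.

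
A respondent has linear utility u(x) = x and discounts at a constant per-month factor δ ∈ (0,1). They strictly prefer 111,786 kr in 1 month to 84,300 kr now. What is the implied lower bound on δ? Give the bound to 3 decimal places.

The preference means 84300 < δ·111786.
So δ > 84300/111786 = 0.75412.

δ > 0.754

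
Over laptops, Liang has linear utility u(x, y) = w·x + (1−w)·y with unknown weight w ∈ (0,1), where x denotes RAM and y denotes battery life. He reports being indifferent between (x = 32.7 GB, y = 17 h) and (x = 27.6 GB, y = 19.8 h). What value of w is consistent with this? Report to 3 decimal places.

w = 0.354

Equating utilities: w·32.7 + (1−w)·17 = w·27.6 + (1−w)·19.8.
Rearranging, 5.1·w − 2.8·(1−w) = 0.
Hence w = 2.8/(5.1+2.8) = 2.8/7.9 = 0.354.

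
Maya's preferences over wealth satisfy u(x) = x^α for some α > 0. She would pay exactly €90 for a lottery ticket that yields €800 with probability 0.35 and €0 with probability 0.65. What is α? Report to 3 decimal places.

α ≈ 0.481

EU(lottery) = 0.35·800^α + 0.65·0 = 0.35·800^α.
Setting u(90) equal to that: 90^α = 0.35·800^α ⇒ (90/800)^α = 0.35.
α = ln(0.35) / ln(90/800) = -1.049822/-2.184802 ≈ 0.481.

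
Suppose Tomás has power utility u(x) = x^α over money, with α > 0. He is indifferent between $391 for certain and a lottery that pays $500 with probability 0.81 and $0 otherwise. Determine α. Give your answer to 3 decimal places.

The lottery's expected utility is 0.81·u(500) + 0.19·u(0) = 0.81·500^α (since u(0) = 0 for α > 0).
Indifference: 391^α = 0.81·500^α, so (391/500)^α = 0.81.
Taking logs: α·ln(391/500) = ln(0.81), so α = -0.210721 / -0.245901 ≈ 0.857.

α ≈ 0.857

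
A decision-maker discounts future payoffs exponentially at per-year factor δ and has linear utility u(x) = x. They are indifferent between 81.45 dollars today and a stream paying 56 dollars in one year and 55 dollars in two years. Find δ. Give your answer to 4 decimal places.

δ ≈ 0.8100

Present value of the stream is 56·δ + 55·δ². Indifference gives 56δ + 55δ² = 81.45.
That is, 55δ² + 56δ − 81.45 = 0, a quadratic in δ.
By the quadratic formula (taking the positive root), δ = (−56 + √21055.00) / 110 ≈ 0.8100.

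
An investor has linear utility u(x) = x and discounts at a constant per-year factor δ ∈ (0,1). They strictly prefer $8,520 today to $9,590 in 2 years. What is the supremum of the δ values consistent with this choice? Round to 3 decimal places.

δ < 0.943

Under u(x) = x this choice says 8520 > δ^2·9590.
Dividing by 9590: δ^2 < 0.88843. Both sides are positive, so the square root keeps the direction.
δ < (8520/9590)^(1/2) ≈ 0.943.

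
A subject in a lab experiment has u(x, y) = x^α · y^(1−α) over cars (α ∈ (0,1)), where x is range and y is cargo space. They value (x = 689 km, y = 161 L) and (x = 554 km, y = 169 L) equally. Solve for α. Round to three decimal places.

α ≈ 0.182

Set the two utilities equal: 689^α·161^(1−α) = 554^α·169^(1−α).
(689/554)^α = (169/161)^(1−α); take logs: α·ln(689/554) = (1−α)·ln(169/161), i.e. α·0.218077 = (1−α)·0.048494.
With A = 0.218077 and B = 0.048494: α·A = (1−α)·B, so α = B/(A+B) = 0.048494/0.266571 ≈ 0.182.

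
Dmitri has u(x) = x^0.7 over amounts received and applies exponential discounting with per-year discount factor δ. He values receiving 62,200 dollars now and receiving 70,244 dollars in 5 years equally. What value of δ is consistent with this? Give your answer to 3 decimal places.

Indifference means u(62200) = δ^5 · u(70244), so δ^5 = u(62200)/u(70244).
Since u(x) = x^0.7, δ^5 = (62200/70244)^0.7 = 0.88548^0.7 = 0.91839.
Hence δ = (0.91839)^(1/5) = 0.98312.

δ ≈ 0.983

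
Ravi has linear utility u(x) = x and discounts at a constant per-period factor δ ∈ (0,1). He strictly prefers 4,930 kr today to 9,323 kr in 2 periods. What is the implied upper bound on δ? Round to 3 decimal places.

δ < 0.727

Under u(x) = x this choice says 4930 > δ^2·9323.
Hence δ^2 < 4930/9323 = 0.52880, and x ↦ x^(1/2) is increasing on (0,∞).
δ < (4930/9323)^(1/2) ≈ 0.727.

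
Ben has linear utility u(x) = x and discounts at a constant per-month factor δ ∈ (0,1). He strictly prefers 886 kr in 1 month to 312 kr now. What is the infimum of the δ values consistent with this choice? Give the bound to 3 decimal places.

Under u(x) = x this choice says 312 < δ·886.
So δ > 312/886 = 0.35214.

δ > 0.352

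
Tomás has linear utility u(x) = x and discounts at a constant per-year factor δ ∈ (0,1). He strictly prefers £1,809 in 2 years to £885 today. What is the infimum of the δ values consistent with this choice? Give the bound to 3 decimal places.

δ > 0.699

The preference means 885 < δ^2·1809.
So δ^2 > 885/1809 = 0.48922; taking the square root of both positive sides preserves the inequality.
δ > 0.48922^(1/2) = 0.699.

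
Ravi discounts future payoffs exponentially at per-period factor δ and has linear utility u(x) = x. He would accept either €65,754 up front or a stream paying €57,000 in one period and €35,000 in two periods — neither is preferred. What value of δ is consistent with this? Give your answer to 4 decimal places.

δ ≈ 0.7800

The stream is worth 57000δ + 35000δ² today, so 57000δ + 35000δ² = 65754.
That is, 35000δ² + 57000δ − 65754 = 0, a quadratic in δ.
By the quadratic formula (taking the positive root), δ = (−57000 + √12454560000.00) / 70000 ≈ 0.7800.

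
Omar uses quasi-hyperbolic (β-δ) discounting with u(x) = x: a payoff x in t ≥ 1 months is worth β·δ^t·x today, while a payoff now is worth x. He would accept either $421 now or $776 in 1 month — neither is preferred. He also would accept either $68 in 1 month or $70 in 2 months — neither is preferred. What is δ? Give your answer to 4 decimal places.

δ ≈ 0.9714

Both payoffs in the second observation are in the future, so β drops out: δ^1·68 = δ^2·70 ⇒ δ = 68/70 = 0.97143.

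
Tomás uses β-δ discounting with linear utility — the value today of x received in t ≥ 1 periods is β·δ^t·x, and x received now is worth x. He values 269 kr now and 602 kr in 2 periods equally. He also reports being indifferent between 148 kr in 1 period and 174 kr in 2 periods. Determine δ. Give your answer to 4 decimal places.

Both payoffs in the second observation are in the future, so β drops out: δ^1·148 = δ^2·174 ⇒ δ = 148/174 = 0.85057.

δ ≈ 0.8506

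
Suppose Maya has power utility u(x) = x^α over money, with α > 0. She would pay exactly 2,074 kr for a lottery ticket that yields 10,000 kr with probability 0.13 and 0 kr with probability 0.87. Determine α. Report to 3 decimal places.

α ≈ 1.297

The lottery's expected utility is 0.13·u(10000) + 0.87·u(0) = 0.13·10000^α (since u(0) = 0 for α > 0).
Equating: 2074^α = 0.13·10000^α, i.e. 0.2074^α = 0.13.
α = ln(0.13) / ln(2074/10000) = -2.040221/-1.573106 ≈ 1.297.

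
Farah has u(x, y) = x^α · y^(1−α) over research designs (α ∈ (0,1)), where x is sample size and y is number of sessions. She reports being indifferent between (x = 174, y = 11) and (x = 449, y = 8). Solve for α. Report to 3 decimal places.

α ≈ 0.251

The Cobb–Douglas utilities coincide, so 174^α·11^(1−α) = 449^α·8^(1−α).
(174/449)^α = (8/11)^(1−α); take logs: α·ln(174/449) = (1−α)·ln(8/11), i.e. α·-0.947968 = (1−α)·-0.318454.
So α/(1−α) = (-0.318454)/(-0.947968) = 0.335933, and α = 0.335933/1.335933 ≈ 0.251.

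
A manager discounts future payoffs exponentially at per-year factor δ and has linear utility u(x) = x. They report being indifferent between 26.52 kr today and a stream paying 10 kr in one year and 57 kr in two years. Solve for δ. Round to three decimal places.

δ ≈ 0.600

Present value of the stream is 10·δ + 57·δ². Indifference gives 10δ + 57δ² = 26.52.
Rearranged: 57δ² + 10δ − 26.52 = 0.
By the quadratic formula (taking the positive root), δ = (−10 + √6146.56) / 114 ≈ 0.600.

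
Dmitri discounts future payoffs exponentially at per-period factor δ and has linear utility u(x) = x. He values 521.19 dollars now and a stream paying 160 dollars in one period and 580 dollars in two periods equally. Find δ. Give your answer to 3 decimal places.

δ ≈ 0.820

Equating present values: 521.19 = 160δ + 580δ².
So 580δ² + 160δ − 521.19 = 0.
The positive root is δ = [−160 + √(160² + 4·580·521.19)] / (2·580) = (−160 + 1111.198)/1160 ≈ 0.820.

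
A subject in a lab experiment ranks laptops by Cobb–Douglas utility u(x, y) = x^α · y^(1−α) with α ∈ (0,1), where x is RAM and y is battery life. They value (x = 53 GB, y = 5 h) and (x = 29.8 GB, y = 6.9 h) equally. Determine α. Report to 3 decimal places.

α ≈ 0.359

The Cobb–Douglas utilities coincide, so 53^α·5^(1−α) = 29.8^α·6.9^(1−α).
Rearrange to (53/29.8)^α = (6.9/5)^(1−α) and take logs: α·0.575784 = (1−α)·0.322083.
With A = 0.575784 and B = 0.322083: α·A = (1−α)·B, so α = B/(A+B) = 0.322083/0.897867 ≈ 0.359.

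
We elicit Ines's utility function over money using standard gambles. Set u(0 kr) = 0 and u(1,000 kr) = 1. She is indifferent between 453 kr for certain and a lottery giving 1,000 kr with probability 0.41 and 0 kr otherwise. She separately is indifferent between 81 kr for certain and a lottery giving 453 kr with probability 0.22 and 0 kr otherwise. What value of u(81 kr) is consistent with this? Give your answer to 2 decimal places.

0.09

From the first indifference, u(453 kr) = 0.41·u(1,000 kr) + 0.59·u(0 kr) = 0.41·1 + 0.59·0 = 0.41.
Then u(81 kr) = 0.22·u(453 kr) + 0.78·u(0 kr) = 0.22·0.41 + 0.78·0.00 = 0.0902.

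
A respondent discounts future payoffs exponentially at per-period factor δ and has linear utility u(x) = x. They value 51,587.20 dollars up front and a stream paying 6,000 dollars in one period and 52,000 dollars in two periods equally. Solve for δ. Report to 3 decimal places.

δ ≈ 0.940

Equating present values: 51587.20 = 6000δ + 52000δ².
That is, 52000δ² + 6000δ − 51587.20 = 0, a quadratic in δ.
The positive root is δ = [−6000 + √(6000² + 4·52000·51587.20)] / (2·52000) = (−6000 + 103760.000)/104000 ≈ 0.940.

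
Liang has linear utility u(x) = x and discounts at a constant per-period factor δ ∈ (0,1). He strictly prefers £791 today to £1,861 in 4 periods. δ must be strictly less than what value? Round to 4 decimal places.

δ < 0.8074

Under u(x) = x this choice says 791 > δ^4·1861.
So δ^4 < 791/1861 = 0.42504; taking the 4th root of both positive sides preserves the inequality.
δ < (791/1861)^(1/4) ≈ 0.8074.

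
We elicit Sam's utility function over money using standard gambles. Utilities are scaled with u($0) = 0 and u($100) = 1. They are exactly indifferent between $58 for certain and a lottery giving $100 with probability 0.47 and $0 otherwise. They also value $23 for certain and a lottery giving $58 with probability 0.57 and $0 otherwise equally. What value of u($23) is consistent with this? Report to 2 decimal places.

0.27

From the first indifference, u($58) = 0.47·u($100) + 0.53·u($0) = 0.47·1 + 0.53·0 = 0.47.
Chaining: u($23) = 0.57·0.47 + 0.43·0.00 = 0.2679.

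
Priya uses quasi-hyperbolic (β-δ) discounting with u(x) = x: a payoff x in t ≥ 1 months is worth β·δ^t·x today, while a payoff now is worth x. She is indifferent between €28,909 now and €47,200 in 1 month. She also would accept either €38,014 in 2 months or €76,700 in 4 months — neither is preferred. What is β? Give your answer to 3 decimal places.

β ≈ 0.870

Both payoffs in the second observation are in the future, so β drops out: δ^2·38014 = δ^4·76700 ⇒ δ^2 = 38014/76700 = 0.49562, so δ = 0.70400.
Substituting δ into 28909 = β·δ·47200: β = 28909/(33228.910) ≈ 0.870.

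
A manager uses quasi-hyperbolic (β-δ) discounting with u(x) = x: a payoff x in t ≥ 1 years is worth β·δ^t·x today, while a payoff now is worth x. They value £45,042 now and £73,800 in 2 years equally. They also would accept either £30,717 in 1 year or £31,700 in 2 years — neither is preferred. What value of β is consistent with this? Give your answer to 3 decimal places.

From the later pair, β·δ^1·30717 = β·δ^2·31700; dividing through, δ = 30717/31700 = 0.96899.
Now use the now-vs-future pair: 45042 = β·δ^2·73800 gives β = 45042/(0.93894·73800) ≈ 0.650.

β ≈ 0.650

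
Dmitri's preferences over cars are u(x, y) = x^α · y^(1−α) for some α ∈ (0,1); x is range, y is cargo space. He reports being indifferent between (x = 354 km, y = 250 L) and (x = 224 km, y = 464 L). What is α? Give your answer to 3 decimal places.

Indifference: 354^α · 250^(1−α) = 224^α · 464^(1−α).
Taking logs: α·ln 354 + (1−α)·ln 250 = α·ln 224 + (1−α)·ln 464, i.e. α·0.457651 = (1−α)·0.618424.
Thus α·(1.076075) = 0.618424, so α = 0.618424/1.076075 ≈ 0.575.

α ≈ 0.575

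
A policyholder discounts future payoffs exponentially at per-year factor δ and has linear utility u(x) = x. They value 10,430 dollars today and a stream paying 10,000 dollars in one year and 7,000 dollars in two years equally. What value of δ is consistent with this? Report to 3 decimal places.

Present value of the stream is 10000·δ + 7000·δ². Indifference gives 10000δ + 7000δ² = 10430.
So 7000δ² + 10000δ − 10430 = 0.
δ = (−10000 + √(10000² + 4·7000·10430)) / (2·7000) = (−10000 + √392040000.00) / 14000 ≈ 0.700.

δ ≈ 0.700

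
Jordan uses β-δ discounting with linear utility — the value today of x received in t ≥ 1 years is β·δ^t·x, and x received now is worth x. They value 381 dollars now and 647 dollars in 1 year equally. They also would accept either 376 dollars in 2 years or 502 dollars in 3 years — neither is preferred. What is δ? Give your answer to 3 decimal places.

From the later pair, β·δ^2·376 = β·δ^3·502; dividing through, δ = 376/502 = 0.74900.

δ ≈ 0.749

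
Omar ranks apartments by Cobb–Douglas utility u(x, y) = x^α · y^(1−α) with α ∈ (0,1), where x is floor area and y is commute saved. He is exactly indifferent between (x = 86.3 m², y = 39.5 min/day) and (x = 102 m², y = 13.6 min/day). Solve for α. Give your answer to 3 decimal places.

The Cobb–Douglas utilities coincide, so 86.3^α·39.5^(1−α) = 102^α·13.6^(1−α).
(86.3/102)^α = (13.6/39.5)^(1−α); take logs: α·ln(86.3/102) = (1−α)·ln(13.6/39.5), i.e. α·-0.167143 = (1−α)·-1.066231.
Thus α·(-1.233374) = -1.066231, so α = -1.066231/-1.233374 ≈ 0.864.

α ≈ 0.864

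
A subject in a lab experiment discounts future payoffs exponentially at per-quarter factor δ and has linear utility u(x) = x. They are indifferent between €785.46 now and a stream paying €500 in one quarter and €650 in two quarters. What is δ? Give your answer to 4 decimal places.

δ ≈ 0.7800

Equating present values: 785.46 = 500δ + 650δ².
So 650δ² + 500δ − 785.46 = 0.
The positive root is δ = [−500 + √(500² + 4·650·785.46)] / (2·650) = (−500 + 1514.000)/1300 ≈ 0.7800.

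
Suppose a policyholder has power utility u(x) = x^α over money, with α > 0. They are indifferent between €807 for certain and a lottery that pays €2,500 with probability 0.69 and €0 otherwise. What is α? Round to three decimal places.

α ≈ 0.328

Since u(0) = 0, the lottery's EU is 0.69·2500^α.
Equating: 807^α = 0.69·2500^α, i.e. 0.3228^α = 0.69.
α = ln(0.69) / ln(807/2500) = -0.371064/-1.130722 ≈ 0.328.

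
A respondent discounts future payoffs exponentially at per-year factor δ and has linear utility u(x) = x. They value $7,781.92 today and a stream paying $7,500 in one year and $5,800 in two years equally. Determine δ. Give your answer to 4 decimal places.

δ ≈ 0.6800

Present value of the stream is 7500·δ + 5800·δ². Indifference gives 7500δ + 5800δ² = 7781.92.
Rearranged: 5800δ² + 7500δ − 7781.92 = 0.
The positive root is δ = [−7500 + √(7500² + 4·5800·7781.92)] / (2·5800) = (−7500 + 15388.000)/11600 ≈ 0.6800.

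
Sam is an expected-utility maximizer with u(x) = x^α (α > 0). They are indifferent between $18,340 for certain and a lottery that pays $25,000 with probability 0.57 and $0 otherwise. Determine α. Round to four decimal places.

α ≈ 1.8145

The lottery's expected utility is 0.57·u(25000) + 0.43·u(0) = 0.57·25000^α (since u(0) = 0 for α > 0).
Indifference: 18340^α = 0.57·25000^α, so (18340/25000)^α = 0.57.
Take logs: α = ln 0.57 / ln(18340/25000) ≈ 1.814508.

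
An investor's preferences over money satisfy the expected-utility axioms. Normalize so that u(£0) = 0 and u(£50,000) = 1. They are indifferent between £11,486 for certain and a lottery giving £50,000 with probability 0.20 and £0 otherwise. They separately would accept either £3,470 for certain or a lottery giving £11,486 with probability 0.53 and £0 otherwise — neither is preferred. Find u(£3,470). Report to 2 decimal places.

0.11

First, u(£11,486) = 0.20·u(£50,000) + 0.80·u(£0) = 0.20.
The second indifference gives u(£3,470) = 0.53·u(£11,486) + 0.47·u(£0) = 0.53·0.20 + 0.47·0.00 = 0.1060.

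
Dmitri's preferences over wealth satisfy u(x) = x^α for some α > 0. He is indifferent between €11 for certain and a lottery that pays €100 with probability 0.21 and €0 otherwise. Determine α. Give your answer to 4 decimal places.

α ≈ 0.7070

Since u(0) = 0, the lottery's EU is 0.21·100^α.
Setting u(11) equal to that: 11^α = 0.21·100^α ⇒ (11/100)^α = 0.21.
α = ln(0.21) / ln(11/100) = -1.5606477/-2.2072749 ≈ 0.7070.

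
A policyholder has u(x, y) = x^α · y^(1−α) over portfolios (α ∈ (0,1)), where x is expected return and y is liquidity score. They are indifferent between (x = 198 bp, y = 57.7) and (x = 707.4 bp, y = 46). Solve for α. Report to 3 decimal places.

α ≈ 0.151

Set the two utilities equal: 198^α·57.7^(1−α) = 707.4^α·46^(1−α).
(198/707.4)^α = (46/57.7)^(1−α); take logs: α·ln(198/707.4) = (1−α)·ln(46/57.7), i.e. α·-1.273329 = (1−α)·-0.226616.
Thus α·(-1.499945) = -0.226616, so α = -0.226616/-1.499945 ≈ 0.151.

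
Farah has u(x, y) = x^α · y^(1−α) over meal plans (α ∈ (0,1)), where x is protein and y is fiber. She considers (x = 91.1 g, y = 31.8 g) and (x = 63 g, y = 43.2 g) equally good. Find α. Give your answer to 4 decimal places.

α ≈ 0.4538

Set the two utilities equal: 91.1^α·31.8^(1−α) = 63^α·43.2^(1−α).
Rearrange to (91.1/63)^α = (43.2/31.8)^(1−α) and take logs: α·0.3688231 = (1−α)·0.3063742.
So α/(1−α) = (0.3063742)/(0.3688231) = 0.8306806, and α = 0.8306806/1.8306806 ≈ 0.4538.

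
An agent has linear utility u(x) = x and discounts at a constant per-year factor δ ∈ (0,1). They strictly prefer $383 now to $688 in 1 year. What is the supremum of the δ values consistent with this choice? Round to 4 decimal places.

Comparing present values: 383 > δ·688.
So δ < 383/688 = 0.55669.

δ < 0.5567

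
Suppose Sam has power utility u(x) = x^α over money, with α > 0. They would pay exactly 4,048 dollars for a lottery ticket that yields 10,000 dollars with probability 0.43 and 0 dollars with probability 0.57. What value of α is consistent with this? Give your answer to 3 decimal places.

Since u(0) = 0, the lottery's EU is 0.43·10000^α.
Indifference: 4048^α = 0.43·10000^α, so (4048/10000)^α = 0.43.
Taking logs: α·ln(4048/10000) = ln(0.43), so α = -0.843970 / -0.904362 ≈ 0.933.

α ≈ 0.933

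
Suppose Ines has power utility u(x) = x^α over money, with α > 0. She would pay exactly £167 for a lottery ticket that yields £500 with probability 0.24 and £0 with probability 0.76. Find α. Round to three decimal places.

α ≈ 1.301

EU(lottery) = 0.24·500^α + 0.76·0 = 0.24·500^α.
Indifference: 167^α = 0.24·500^α, so (167/500)^α = 0.24.
Taking logs: α·ln(167/500) = ln(0.24), so α = -1.427116 / -1.096614 ≈ 1.301.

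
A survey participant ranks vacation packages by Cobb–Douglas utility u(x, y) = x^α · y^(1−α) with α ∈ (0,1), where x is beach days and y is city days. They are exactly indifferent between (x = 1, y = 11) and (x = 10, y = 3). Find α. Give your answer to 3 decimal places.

The Cobb–Douglas utilities coincide, so 1^α·11^(1−α) = 10^α·3^(1−α).
Rearrange to (1/10)^α = (3/11)^(1−α) and take logs: α·-2.302585 = (1−α)·-1.299283.
Thus α·(-3.601868) = -1.299283, so α = -1.299283/-3.601868 ≈ 0.361.

α ≈ 0.361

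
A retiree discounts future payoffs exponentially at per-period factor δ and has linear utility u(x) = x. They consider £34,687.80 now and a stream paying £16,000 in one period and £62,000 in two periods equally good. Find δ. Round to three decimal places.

δ ≈ 0.630

Equating present values: 34687.80 = 16000δ + 62000δ².
Rearranged: 62000δ² + 16000δ − 34687.80 = 0.
By the quadratic formula (taking the positive root), δ = (−16000 + √8858574400.00) / 124000 ≈ 0.630.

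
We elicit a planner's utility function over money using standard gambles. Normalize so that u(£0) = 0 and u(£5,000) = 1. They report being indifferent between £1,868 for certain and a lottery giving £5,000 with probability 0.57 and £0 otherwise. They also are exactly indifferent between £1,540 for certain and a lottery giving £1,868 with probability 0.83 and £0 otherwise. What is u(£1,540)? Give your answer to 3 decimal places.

First, u(£1,868) = 0.57·u(£5,000) + 0.43·u(£0) = 0.57.
Chaining: u(£1,540) = 0.83·0.57 + 0.17·0.00 = 0.4731.

0.473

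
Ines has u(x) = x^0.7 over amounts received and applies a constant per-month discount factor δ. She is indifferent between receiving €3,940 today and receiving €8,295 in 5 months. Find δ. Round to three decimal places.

Equating discounted utilities: u(3940) = δ^5·u(8295) ⇒ δ^5 = u(3940)/u(8295).
With u(x) = x^0.7: δ^5 = 3940^0.7/8295^0.7 = (3940/8295)^0.7 = 0.59385.
Hence δ = (0.59385)^(1/5) = 0.90102.

δ ≈ 0.901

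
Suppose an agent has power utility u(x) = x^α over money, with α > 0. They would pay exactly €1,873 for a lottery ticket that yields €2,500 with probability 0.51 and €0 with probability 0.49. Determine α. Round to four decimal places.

α ≈ 2.3319

Since u(0) = 0, the lottery's EU is 0.51·2500^α.
Equating: 1873^α = 0.51·2500^α, i.e. 0.7492^α = 0.51.
α = ln(0.51) / ln(1873/2500) = -0.6733446/-0.2887493 ≈ 2.3319.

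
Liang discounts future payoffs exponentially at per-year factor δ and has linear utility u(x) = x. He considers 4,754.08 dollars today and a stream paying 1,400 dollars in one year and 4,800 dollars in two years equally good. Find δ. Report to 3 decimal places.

Present value of the stream is 1400·δ + 4800·δ². Indifference gives 1400δ + 4800δ² = 4754.08.
Rearranged: 4800δ² + 1400δ − 4754.08 = 0.
The positive root is δ = [−1400 + √(1400² + 4·4800·4754.08)] / (2·4800) = (−1400 + 9656.000)/9600 ≈ 0.860.

δ ≈ 0.860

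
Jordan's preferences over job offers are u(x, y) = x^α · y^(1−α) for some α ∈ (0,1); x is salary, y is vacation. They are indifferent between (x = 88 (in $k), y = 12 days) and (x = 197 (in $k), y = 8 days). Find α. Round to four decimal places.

The Cobb–Douglas utilities coincide, so 88^α·12^(1−α) = 197^α·8^(1−α).
Taking logs: α·ln 88 + (1−α)·ln 12 = α·ln 197 + (1−α)·ln 8, i.e. α·-0.8058669 = (1−α)·-0.4054651.
So α/(1−α) = (-0.4054651)/(-0.8058669) = 0.5031415, and α = 0.5031415/1.5031415 ≈ 0.3347.

α ≈ 0.3347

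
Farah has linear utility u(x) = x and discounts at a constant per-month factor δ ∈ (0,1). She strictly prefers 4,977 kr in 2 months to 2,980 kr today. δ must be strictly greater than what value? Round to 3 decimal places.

δ > 0.774

Under u(x) = x this choice says 2980 < δ^2·4977.
Hence δ^2 > 2980/4977 = 0.59875, and x ↦ x^(1/2) is increasing on (0,∞).
δ > (2980/4977)^(1/2) ≈ 0.774.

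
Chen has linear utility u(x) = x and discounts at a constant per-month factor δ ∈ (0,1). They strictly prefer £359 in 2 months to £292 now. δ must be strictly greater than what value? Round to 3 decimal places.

δ > 0.902

Under u(x) = x this choice says 292 < δ^2·359.
Hence δ^2 > 292/359 = 0.81337, and x ↦ x^(1/2) is increasing on (0,∞).
δ > 0.81337^(1/2) = 0.902.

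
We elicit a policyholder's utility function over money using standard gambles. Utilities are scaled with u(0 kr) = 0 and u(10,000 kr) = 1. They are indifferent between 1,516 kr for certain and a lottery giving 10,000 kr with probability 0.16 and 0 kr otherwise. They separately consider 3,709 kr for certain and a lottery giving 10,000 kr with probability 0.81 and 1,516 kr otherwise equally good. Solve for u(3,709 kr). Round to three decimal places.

0.840

First, u(1,516 kr) = 0.16·u(10,000 kr) + 0.84·u(0 kr) = 0.16.
Chaining: u(3,709 kr) = 0.81·1.00 + 0.19·0.16 = 0.8404.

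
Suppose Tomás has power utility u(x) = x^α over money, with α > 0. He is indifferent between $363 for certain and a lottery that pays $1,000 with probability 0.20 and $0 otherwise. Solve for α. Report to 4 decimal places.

Since u(0) = 0, the lottery's EU is 0.20·1000^α.
Setting u(363) equal to that: 363^α = 0.20·1000^α ⇒ (363/1000)^α = 0.20.
α = ln(0.20) / ln(363/1000) = -1.6094379/-1.0133524 ≈ 1.5882.

α ≈ 1.5882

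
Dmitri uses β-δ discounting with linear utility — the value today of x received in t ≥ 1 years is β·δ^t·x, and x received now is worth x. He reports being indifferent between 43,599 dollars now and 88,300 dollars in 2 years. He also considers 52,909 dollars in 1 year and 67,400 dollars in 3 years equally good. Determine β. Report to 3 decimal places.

From the later pair, β·δ^1·52909 = β·δ^3·67400; dividing through, δ^2 = 52909/67400 = 0.78500, so δ = 0.88600.
The first indifference: 43599 = β·δ^2·88300, so β = 43599/(δ^2·88300) = 43599/(0.78500·88300) ≈ 0.629.

β ≈ 0.629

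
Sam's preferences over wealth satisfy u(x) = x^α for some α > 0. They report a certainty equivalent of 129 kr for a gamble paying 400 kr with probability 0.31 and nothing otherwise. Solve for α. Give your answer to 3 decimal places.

α ≈ 1.035

EU(lottery) = 0.31·400^α + 0.69·0 = 0.31·400^α.
Setting u(129) equal to that: 129^α = 0.31·400^α ⇒ (129/400)^α = 0.31.
Take logs: α = ln 0.31 / ln(129/400) ≈ 1.03493.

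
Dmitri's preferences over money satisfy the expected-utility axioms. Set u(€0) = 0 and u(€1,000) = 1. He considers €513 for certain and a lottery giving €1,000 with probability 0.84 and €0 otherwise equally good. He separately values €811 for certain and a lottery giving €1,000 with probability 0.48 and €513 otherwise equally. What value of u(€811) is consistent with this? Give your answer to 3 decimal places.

0.917

From the first indifference, u(€513) = 0.84·u(€1,000) + 0.16·u(€0) = 0.84·1 + 0.16·0 = 0.84.
Chaining: u(€811) = 0.48·1.00 + 0.52·0.84 = 0.9168.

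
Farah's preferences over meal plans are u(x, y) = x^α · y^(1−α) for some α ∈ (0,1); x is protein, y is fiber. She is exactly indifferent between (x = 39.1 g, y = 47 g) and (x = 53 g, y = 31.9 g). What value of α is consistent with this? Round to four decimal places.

Set the two utilities equal: 39.1^α·47^(1−α) = 53^α·31.9^(1−α).
Rearrange to (39.1/53)^α = (31.9/47)^(1−α) and take logs: α·-0.3041694 = (1−α)·-0.3875416.
With A = -0.3041694 and B = -0.3875416: α·A = (1−α)·B, so α = B/(A+B) = -0.3875416/-0.6917110 ≈ 0.5603.

α ≈ 0.5603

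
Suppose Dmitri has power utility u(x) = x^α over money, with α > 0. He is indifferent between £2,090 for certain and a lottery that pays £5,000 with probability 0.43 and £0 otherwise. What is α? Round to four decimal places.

α ≈ 0.9676

The lottery's expected utility is 0.43·u(5000) + 0.57·u(0) = 0.43·5000^α (since u(0) = 0 for α > 0).
Indifference: 2090^α = 0.43·5000^α, so (2090/5000)^α = 0.43.
α = ln(0.43) / ln(2090/5000) = -0.8439701/-0.8722738 ≈ 0.9676.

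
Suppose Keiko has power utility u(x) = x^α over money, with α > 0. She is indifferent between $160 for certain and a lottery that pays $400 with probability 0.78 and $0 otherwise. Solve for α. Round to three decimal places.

The lottery's expected utility is 0.78·u(400) + 0.22·u(0) = 0.78·400^α (since u(0) = 0 for α > 0).
Equating: 160^α = 0.78·400^α, i.e. 0.4000^α = 0.78.
α = ln(0.78) / ln(160/400) = -0.248461/-0.916291 ≈ 0.271.

α ≈ 0.271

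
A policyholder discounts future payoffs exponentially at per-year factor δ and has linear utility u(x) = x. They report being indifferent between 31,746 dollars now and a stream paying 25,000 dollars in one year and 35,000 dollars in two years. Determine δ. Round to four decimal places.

δ ≈ 0.6600

The stream is worth 25000δ + 35000δ² today, so 25000δ + 35000δ² = 31746.
That is, 35000δ² + 25000δ − 31746 = 0, a quadratic in δ.
The positive root is δ = [−25000 + √(25000² + 4·35000·31746)] / (2·35000) = (−25000 + 71200.000)/70000 ≈ 0.6600.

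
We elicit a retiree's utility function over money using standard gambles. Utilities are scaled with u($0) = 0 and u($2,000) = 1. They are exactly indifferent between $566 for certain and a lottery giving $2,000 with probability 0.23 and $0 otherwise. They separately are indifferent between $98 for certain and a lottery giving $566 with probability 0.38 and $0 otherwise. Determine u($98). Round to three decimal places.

The first gamble pins u($566): it must equal 0.23·1 + 0.77·0 = 0.23.
Chaining: u($98) = 0.38·0.23 + 0.62·0.00 = 0.0874.

0.087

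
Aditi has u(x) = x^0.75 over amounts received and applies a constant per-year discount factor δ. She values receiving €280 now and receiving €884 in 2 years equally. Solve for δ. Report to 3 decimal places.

δ ≈ 0.650

The payoff in 2 years is discounted by δ^2, so u(280) = δ^2·u(884) and δ^2 = u(280)/u(884).
Since u(x) = x^0.75, δ^2 = (280/884)^0.75 = 0.31674^0.75 = 0.42221.
Taking the square root: δ = 0.42221^(1/2) ≈ 0.650.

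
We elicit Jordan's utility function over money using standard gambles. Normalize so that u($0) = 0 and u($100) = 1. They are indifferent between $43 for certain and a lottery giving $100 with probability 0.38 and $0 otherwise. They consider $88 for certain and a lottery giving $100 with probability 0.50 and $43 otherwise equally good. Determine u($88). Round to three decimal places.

First, u($43) = 0.38·u($100) + 0.62·u($0) = 0.38.
Then u($88) = 0.50·u($100) + 0.50·u($43) = 0.50·1.00 + 0.50·0.38 = 0.6900.

0.690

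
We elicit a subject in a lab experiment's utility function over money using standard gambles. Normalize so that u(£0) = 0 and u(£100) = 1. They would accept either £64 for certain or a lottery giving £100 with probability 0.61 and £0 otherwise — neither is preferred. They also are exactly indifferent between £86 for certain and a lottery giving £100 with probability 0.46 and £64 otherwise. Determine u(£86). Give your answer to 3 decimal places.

0.789

The first gamble pins u(£64): it must equal 0.61·1 + 0.39·0 = 0.61.
The second indifference gives u(£86) = 0.46·u(£100) + 0.54·u(£64) = 0.46·1.00 + 0.54·0.61 = 0.7894.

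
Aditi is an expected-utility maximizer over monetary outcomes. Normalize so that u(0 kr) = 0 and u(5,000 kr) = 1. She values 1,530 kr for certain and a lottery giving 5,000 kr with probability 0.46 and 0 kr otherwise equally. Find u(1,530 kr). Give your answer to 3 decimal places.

u(1,530 kr) equals the lottery's expected utility: 0.46·1 + 0.54·0 = 0.46.

0.460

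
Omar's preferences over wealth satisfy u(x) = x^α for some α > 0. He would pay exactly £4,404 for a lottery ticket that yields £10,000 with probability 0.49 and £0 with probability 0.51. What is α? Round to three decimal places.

The lottery's expected utility is 0.49·u(10000) + 0.51·u(0) = 0.49·10000^α (since u(0) = 0 for α > 0).
Indifference: 4404^α = 0.49·10000^α, so (4404/10000)^α = 0.49.
α = ln(0.49) / ln(4404/10000) = -0.713350/-0.820072 ≈ 0.870.

α ≈ 0.870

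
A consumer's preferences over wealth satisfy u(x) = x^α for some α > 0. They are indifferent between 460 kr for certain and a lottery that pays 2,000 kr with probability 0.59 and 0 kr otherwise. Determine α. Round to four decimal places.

α ≈ 0.3590

Since u(0) = 0, the lottery's EU is 0.59·2000^α.
Indifference: 460^α = 0.59·2000^α, so (460/2000)^α = 0.59.
Taking logs: α·ln(460/2000) = ln(0.59), so α = -0.5276327 / -1.4696760 ≈ 0.3590.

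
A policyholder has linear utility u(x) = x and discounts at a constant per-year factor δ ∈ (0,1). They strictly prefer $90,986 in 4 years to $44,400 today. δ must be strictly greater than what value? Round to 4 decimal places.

δ > 0.8358

Under u(x) = x this choice says 44400 < δ^4·90986.
Dividing by 90986: δ^4 > 0.48799. Both sides are positive, so the 4th root keeps the direction.
δ > (44400/90986)^(1/4) ≈ 0.8358.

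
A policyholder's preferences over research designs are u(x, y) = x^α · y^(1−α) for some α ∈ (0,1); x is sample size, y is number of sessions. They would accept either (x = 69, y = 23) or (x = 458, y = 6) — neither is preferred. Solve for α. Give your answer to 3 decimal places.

The Cobb–Douglas utilities coincide, so 69^α·23^(1−α) = 458^α·6^(1−α).
(69/458)^α = (6/23)^(1−α); take logs: α·ln(69/458) = (1−α)·ln(6/23), i.e. α·-1.892763 = (1−α)·-1.343735.
With A = -1.892763 and B = -1.343735: α·A = (1−α)·B, so α = B/(A+B) = -1.343735/-3.236498 ≈ 0.415.

α ≈ 0.415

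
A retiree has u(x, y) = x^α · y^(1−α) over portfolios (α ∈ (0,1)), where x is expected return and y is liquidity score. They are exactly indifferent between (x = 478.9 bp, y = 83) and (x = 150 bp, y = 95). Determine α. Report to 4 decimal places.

α ≈ 0.1042

Indifference: 478.9^α · 83^(1−α) = 150^α · 95^(1−α).
(478.9/150)^α = (95/83)^(1−α); take logs: α·ln(478.9/150) = (1−α)·ln(95/83), i.e. α·1.1608565 = (1−α)·0.1350363.
With A = 1.1608565 and B = 0.1350363: α·A = (1−α)·B, so α = B/(A+B) = 0.1350363/1.2958928 ≈ 0.1042.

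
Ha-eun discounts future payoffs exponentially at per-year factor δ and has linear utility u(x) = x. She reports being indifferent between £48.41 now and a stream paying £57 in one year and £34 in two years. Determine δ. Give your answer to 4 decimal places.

Present value of the stream is 57·δ + 34·δ². Indifference gives 57δ + 34δ² = 48.41.
So 34δ² + 57δ − 48.41 = 0.
By the quadratic formula (taking the positive root), δ = (−57 + √9832.76) / 68 ≈ 0.6200.

δ ≈ 0.6200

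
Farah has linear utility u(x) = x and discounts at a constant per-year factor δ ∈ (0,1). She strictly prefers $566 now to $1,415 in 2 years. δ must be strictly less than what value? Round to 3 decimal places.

Under u(x) = x this choice says 566 > δ^2·1415.
Dividing by 1415: δ^2 < 0.40000. Both sides are positive, so the square root keeps the direction.
δ < (566/1415)^(1/2) ≈ 0.632.

δ < 0.632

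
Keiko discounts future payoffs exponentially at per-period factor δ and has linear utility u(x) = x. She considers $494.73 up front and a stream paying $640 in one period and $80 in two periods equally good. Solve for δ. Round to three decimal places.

The stream is worth 640δ + 80δ² today, so 640δ + 80δ² = 494.73.
So 80δ² + 640δ − 494.73 = 0.
The positive root is δ = [−640 + √(640² + 4·80·494.73)] / (2·80) = (−640 + 753.600)/160 ≈ 0.710.

δ ≈ 0.710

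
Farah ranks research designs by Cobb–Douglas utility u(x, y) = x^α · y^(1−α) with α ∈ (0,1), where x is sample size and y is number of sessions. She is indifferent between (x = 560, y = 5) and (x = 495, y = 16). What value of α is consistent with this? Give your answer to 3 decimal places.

The Cobb–Douglas utilities coincide, so 560^α·5^(1−α) = 495^α·16^(1−α).
(560/495)^α = (16/5)^(1−α); take logs: α·ln(560/495) = (1−α)·ln(16/5), i.e. α·0.123379 = (1−α)·1.163151.
With A = 0.123379 and B = 1.163151: α·A = (1−α)·B, so α = B/(A+B) = 1.163151/1.286530 ≈ 0.904.

α ≈ 0.904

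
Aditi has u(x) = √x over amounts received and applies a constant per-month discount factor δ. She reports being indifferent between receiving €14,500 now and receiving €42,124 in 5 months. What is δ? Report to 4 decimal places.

δ ≈ 0.8988

Equating discounted utilities: u(14500) = δ^5·u(42124) ⇒ δ^5 = u(14500)/u(42124).
With u(x) = √x: δ^5 = √14500/√42124 = √(14500/42124) = 0.58670.
So δ = 0.58670^(1/5) ≈ 0.8988.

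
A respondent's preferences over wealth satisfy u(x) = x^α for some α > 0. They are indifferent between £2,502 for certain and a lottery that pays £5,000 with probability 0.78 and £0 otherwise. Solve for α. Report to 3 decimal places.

α ≈ 0.359

Since u(0) = 0, the lottery's EU is 0.78·5000^α.
Indifference: 2502^α = 0.78·5000^α, so (2502/5000)^α = 0.78.
Taking logs: α·ln(2502/5000) = ln(0.78), so α = -0.248461 / -0.692348 ≈ 0.359.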